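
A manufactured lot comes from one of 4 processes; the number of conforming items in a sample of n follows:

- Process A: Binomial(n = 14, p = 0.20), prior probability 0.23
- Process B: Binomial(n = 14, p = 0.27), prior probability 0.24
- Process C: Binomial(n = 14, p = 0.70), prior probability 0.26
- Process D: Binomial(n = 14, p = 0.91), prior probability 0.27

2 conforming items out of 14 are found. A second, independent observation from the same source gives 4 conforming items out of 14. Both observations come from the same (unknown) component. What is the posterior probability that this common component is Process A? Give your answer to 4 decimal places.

0.5427

P(component k | x) = π_k·f_k(x) / marginal(x), where marginal(x) = Σ_j π_j·f_j(x).
Since both observations come from the same component, the likelihood for component k is f_k(x₁)·f_k(x₂).
  L_A = [C(14,2)·0.20^2·0.80^12 = 91·0.04·0.0687195 = 0.250139] × [0.17197] = 0.0430165
  L_B = [C(14,2)·0.27^2·0.73^12 = 91·0.0729·0.022902 = 0.15193] × [0.228622] = 0.0347345
  L_C = [C(14,2)·0.70^2·0.30^12 = 91·0.49·5.31441e-07 = 2.3697e-05] × [0.00141918] = 3.36303e-08
  L_D = [C(14,2)·0.91^2·0.09^12 = 91·0.8281·2.8243e-13 = 2.12831e-11] × [2.39345e-08] = 5.094e-19
Weight by the priors:
  π_A·L_A = 0.23 × 0.0430165 = 0.0098938
  π_B·L_B = 0.24 × 0.0347345 = 0.00833628
  π_C·L_C = 0.26 × 3.36303e-08 = 8.74389e-09
  π_D·L_D = 0.27 × 5.094e-19 = 1.37538e-19
Normaliser: 0.0098938 + 0.00833628 + 8.74389e-09 + 1.37538e-19 = 0.0182301
P(Process A | data) = 0.0098938 / 0.0182301 ≈ 0.5427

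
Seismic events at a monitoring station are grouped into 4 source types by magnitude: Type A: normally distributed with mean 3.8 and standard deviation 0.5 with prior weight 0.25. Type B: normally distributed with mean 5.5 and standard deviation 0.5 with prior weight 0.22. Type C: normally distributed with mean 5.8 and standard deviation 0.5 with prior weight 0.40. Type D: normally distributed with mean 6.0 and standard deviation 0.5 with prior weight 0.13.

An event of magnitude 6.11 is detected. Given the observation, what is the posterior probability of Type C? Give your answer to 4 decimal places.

The responsibility of component k is w_k f_k(x) divided by Σ_j w_j f_j(x).
Evaluate each component's likelihood at the observed value:
  L_A = 1.84953e-05
  L_B = 0.379086
  L_C = 0.658368
  L_D = 0.778808
Unnormalised posteriors:
  w_A·L_A = 0.25 × 1.84953e-05 = 4.62384e-06
  w_B·L_B = 0.22 × 0.379086 = 0.083399
  w_C·L_C = 0.40 × 0.658368 = 0.263347
  w_D·L_D = 0.13 × 0.778808 = 0.101245
Denominator: 4.62384e-06 + 0.083399 + 0.263347 + 0.101245 = 0.447996
P(Type C | data) = 0.263347 / 0.447996 ≈ 0.5878

0.5878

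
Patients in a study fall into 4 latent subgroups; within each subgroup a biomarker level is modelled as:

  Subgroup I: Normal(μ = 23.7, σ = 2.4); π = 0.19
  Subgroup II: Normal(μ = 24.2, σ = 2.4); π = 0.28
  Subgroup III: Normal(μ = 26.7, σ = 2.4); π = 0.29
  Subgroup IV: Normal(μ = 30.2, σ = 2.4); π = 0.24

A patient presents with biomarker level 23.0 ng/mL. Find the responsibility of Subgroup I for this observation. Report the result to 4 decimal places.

0.3500

Posterior ∝ prior × likelihood, so P(k | x) ∝ w_k f_k(x); normalise over all components.
Normal densities:
  p_I = (1/(2.4·√(2π)))·exp(−(23.0−23.7)²/(2·2.4²)) = 0.166226·exp(-0.04253) = 0.159304
  p_II = (1/(2.4·√(2π)))·exp(−(23.0−24.2)²/(2·2.4²)) = 0.166226·exp(-0.12500) = 0.146694
  p_III = (1/(2.4·√(2π)))·exp(−(23.0−26.7)²/(2·2.4²)) = 0.166226·exp(-1.18837) = 0.0506521
  p_IV = (1/(2.4·√(2π)))·exp(−(23.0−30.2)²/(2·2.4²)) = 0.166226·exp(-4.50000) = 0.0018466
Multiply by the mixture weights:
  w_I·p_I = 0.19 × 0.159304 = 0.0302677
  w_II·p_II = 0.28 × 0.146694 = 0.0410743
  w_III·p_III = 0.29 × 0.0506521 = 0.0146891
  w_IV·p_IV = 0.24 × 0.0018466 = 0.000443185
Evidence: 0.0302677 + 0.0410743 + 0.0146891 + 0.000443185 = 0.0864743
P(Subgroup I | x) ≈ 0.3500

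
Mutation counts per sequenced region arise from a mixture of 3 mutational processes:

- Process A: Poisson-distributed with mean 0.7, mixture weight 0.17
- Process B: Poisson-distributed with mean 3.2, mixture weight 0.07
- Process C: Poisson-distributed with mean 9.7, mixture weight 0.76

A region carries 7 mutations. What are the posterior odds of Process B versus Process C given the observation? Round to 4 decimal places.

The posterior odds equal the prior odds times the likelihood ratio: (P(Z=i)/P(Z=j))·(f_i(x)/f_j(x)).
Component likelihoods at x = 7 mutations:
  L_A = e^(−0.7)·0.7^7/7! = 8.11427e-06
  L_B = e^(−3.2)·3.2^7/7! = 0.0277893
  L_C = e^(−9.7)·9.7^7/7! = 0.0982461
Posterior odds = (P(Z=B)·L_B) / (P(Z=C)·L_C) = (0.07·0.0277893) / (0.76·0.0982461) = 0.00194525 / 0.074667 ≈ 0.0261

0.0261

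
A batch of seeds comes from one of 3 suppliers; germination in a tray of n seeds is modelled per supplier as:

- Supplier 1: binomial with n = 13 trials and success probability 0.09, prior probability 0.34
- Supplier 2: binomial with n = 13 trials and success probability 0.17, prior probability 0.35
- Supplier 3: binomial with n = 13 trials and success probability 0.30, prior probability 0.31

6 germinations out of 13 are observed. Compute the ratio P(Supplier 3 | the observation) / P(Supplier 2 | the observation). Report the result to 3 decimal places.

Only the two components matter; the odds are (π_i f_i(x)) / (π_j f_j(x)).
Component likelihoods at x = 6 germinations out of 13:
  p_1 = C(13,6)·0.09^6·0.91^7 = 1716·5.31441e-07·0.516761 = 0.000471262
  p_2 = C(13,6)·0.17^6·0.83^7 = 1716·2.41376e-05·0.271361 = 0.0112398
  p_3 = C(13,6)·0.30^6·0.70^7 = 1716·0.000729·0.0823543 = 0.103022
Odds = (0.31/0.35) × (0.103022/0.0112398) = 0.885714 × 9.16587 ≈ 8.118

8.118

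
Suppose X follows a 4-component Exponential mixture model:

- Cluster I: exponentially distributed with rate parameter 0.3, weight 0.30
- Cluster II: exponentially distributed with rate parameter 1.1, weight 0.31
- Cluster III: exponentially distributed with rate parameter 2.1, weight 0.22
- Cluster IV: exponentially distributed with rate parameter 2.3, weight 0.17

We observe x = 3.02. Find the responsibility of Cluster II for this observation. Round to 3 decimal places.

0.247

P(component k | x) = P(Z=k)·f_k(x) / marginal(x), where marginal(x) = Σ_j P(Z=j)·f_j(x).
Component likelihoods at x = 3.02:
  f_I = 0.3·e^(−0.3·3.02) = 0.3·e^(−0.9060) = 0.121241
  f_II = 1.1·e^(−1.1·3.02) = 1.1·e^(−3.3220) = 0.0396887
  f_III = 2.1·e^(−2.1·3.02) = 2.1·e^(−6.3420) = 0.00369763
  f_IV = 2.3·e^(−2.3·3.02) = 2.3·e^(−6.9460) = 0.0022137
Prior × likelihood for each component:
  P(Z=I)·f_I = 0.30 × 0.121241 = 0.0363724
  P(Z=II)·f_II = 0.31 × 0.0396887 = 0.0123035
  P(Z=III)·f_III = 0.22 × 0.00369763 = 0.000813479
  P(Z=IV)·f_IV = 0.17 × 0.0022137 = 0.000376329
Evidence: 0.0363724 + 0.0123035 + 0.000813479 + 0.000376329 = 0.0498657
Responsibility of Cluster II: 0.0123035 / 0.0498657 ≈ 0.247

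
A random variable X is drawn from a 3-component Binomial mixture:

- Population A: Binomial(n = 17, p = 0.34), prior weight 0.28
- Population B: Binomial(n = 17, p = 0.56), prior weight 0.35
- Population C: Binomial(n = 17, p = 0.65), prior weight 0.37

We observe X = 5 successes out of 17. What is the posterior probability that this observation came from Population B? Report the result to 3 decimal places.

The responsibility of component k is π_k f_k(x) divided by Σ_j π_j f_j(x).
Binomial probabilities:
  p_A = C(17,5)·0.34^5·0.66^12 = 6188·0.00454354·0.00683168 = 0.192076
  p_B = C(17,5)·0.56^5·0.44^12 = 6188·0.0550732·5.26541e-05 = 0.0179441
  p_C = C(17,5)·0.65^5·0.35^12 = 6188·0.116029·3.37922e-06 = 0.00242624
Weight by the priors:
  π_A·p_A = 0.28 × 0.192076 = 0.0537812
  π_B·p_B = 0.35 × 0.0179441 = 0.00628045
  π_C·p_C = 0.37 × 0.00242624 = 0.000897709
Denominator: 0.0537812 + 0.00628045 + 0.000897709 = 0.0609593
P(Population B | the observation) ≈ 0.103

0.103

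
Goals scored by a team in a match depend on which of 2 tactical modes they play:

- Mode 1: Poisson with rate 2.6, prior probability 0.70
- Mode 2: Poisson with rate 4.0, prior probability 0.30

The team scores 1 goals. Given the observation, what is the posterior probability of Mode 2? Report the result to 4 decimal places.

0.1399

By Bayes' theorem, P(k | x) = P(Z=k) f_k(x) / Σ_j P(Z=j) f_j(x).
Evaluate each component's likelihood at the observed value:
  L_1 = 0.193111
  L_2 = 0.0732626
Prior × likelihood for each component:
  P(Z=1)·L_1 = 0.70 × 0.193111 = 0.135178
  P(Z=2)·L_2 = 0.30 × 0.0732626 = 0.0219788
Evidence: 0.135178 + 0.0219788 = 0.157157
Responsibility of Mode 2: 0.0219788 / 0.157157 ≈ 0.1399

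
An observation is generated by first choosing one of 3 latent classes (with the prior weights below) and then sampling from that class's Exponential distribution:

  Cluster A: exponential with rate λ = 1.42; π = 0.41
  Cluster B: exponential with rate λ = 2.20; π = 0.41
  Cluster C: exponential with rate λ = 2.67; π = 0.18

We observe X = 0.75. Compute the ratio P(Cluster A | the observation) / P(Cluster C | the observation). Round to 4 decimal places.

Posterior odds = (P(Z=i) f_i(x)) / (P(Z=j) f_j(x)); the normalising sum cancels.
Component likelihoods at x = 0.75:
  p_A = 0.489514
  p_B = 0.42251
  p_C = 0.360443
0.200701 / 0.0648797 ≈ 3.0934

3.0934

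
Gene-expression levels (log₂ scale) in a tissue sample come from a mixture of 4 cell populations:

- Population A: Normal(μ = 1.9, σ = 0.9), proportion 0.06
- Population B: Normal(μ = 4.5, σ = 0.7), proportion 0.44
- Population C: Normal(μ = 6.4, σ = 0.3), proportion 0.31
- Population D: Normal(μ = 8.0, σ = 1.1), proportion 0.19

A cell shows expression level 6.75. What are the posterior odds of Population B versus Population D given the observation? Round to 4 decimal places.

Posterior odds = (P(Z=i) f_i(x)) / (P(Z=j) f_j(x)); the normalising sum cancels.
Normal densities:
  p_A = 2.19121e-07
  p_B = 0.00325332
  p_C = 0.673329
  p_D = 0.190156
0.00143146 / 0.0361297 ≈ 0.0396

0.0396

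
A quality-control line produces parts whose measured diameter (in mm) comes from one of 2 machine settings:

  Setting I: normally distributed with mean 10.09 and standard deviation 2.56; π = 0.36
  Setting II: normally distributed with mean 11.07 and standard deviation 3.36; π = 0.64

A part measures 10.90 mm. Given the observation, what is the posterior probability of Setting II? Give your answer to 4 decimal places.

0.5872

P(component k | x) = P(Z=k)·f_k(x) / marginal(x), where marginal(x) = Σ_j P(Z=j)·f_j(x).
Component likelihoods at x = 10.90 mm:
  p_I = (1/(2.56·√(2π)))·exp(−(10.90−10.09)²/(2·2.56²)) = 0.155837·exp(-0.05006) = 0.148228
  p_II = (1/(3.36·√(2π)))·exp(−(10.90−11.07)²/(2·3.36²)) = 0.118733·exp(-0.00128) = 0.118581
Unnormalised posteriors:
  P(Z=I)·p_I = 0.36 × 0.148228 = 0.0533622
  P(Z=II)·p_II = 0.64 × 0.118581 = 0.0758918
Normaliser: 0.0533622 + 0.0758918 = 0.129254
P(Setting II | x) ≈ 0.5872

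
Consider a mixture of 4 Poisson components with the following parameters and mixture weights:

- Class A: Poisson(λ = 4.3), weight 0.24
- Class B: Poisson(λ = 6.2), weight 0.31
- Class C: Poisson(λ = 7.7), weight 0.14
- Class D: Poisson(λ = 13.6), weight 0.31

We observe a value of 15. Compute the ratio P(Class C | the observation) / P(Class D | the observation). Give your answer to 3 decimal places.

Only the two components matter; the odds are (π_i f_i(x)) / (π_j f_j(x)).
Poisson probabilities:
  f_A = e^(−4.3)·4.3^15/15! = 3.29656e-05
  f_B = e^(−6.2)·6.2^15/15! = 0.0011933
  f_C = e^(−7.7)·7.7^15/15! = 0.00686742
  f_D = e^(−13.6)·13.6^15/15! = 0.0955386
Posterior odds = (π_C·f_C) / (π_D·f_D) = (0.14·0.00686742) / (0.31·0.0955386) = 0.000961439 / 0.029617 ≈ 0.032

0.032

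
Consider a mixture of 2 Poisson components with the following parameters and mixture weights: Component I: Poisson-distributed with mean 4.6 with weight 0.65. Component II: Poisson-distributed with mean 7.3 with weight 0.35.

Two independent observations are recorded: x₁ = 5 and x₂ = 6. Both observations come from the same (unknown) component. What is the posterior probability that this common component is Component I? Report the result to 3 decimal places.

0.719

Apply Bayes' rule: the posterior for each component is proportional to its prior times its likelihood at x.
Since both observations come from the same component, the likelihood for component k is f_k(x₁)·f_k(x₂).
  f_I = [0.172526] × [0.13227] = 0.0228199
  f_II = [0.116703] × [0.141989] = 0.0165706
Weight by the priors:
  P(Z=I)·f_I = 0.65 × 0.0228199 = 0.0148329
  P(Z=II)·f_II = 0.35 × 0.0165706 = 0.00579971
Evidence: 0.0148329 + 0.00579971 = 0.0206326
So the posterior for Component I is 0.0148329 / 0.0206326 ≈ 0.719.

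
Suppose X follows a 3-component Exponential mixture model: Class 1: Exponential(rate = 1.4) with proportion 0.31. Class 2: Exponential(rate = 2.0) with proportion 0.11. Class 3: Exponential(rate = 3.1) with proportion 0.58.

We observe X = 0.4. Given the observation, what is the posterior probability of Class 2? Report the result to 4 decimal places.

Apply Bayes' rule: the posterior for each component is proportional to its prior times its likelihood at x.
Component likelihoods at x = 0.4:
  p_1 = 0.799693
  p_2 = 0.898658
  p_3 = 0.897091
Unnormalised posteriors:
  π_1·p_1 = 0.31 × 0.799693 = 0.247905
  π_2·p_2 = 0.11 × 0.898658 = 0.0988524
  π_3·p_3 = 0.58 × 0.897091 = 0.520313
Marginal: 0.247905 + 0.0988524 + 0.520313 = 0.86707
So the posterior for Class 2 is 0.0988524 / 0.86707 ≈ 0.1140.

0.1140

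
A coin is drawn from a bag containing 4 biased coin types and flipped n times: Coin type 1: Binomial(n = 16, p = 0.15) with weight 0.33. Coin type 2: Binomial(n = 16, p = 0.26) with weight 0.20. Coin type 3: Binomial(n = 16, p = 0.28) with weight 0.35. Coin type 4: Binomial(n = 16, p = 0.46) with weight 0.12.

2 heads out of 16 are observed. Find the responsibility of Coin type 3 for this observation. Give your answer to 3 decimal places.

Posterior ∝ prior × likelihood, so P(k | x) ∝ P(Z=k) f_k(x); normalise over all components.
Component likelihoods at x = 2 heads out of 16:
  p_1 = 0.277478
  p_2 = 0.119777
  p_3 = 0.0946569
  p_4 = 0.00455208
Prior × likelihood for each component:
  P(Z=1)·p_1 = 0.33 × 0.277478 = 0.0915678
  P(Z=2)·p_2 = 0.20 × 0.119777 = 0.0239553
  P(Z=3)·p_3 = 0.35 × 0.0946569 = 0.0331299
  P(Z=4)·p_4 = 0.12 × 0.00455208 = 0.000546249
Evidence: 0.0915678 + 0.0239553 + 0.0331299 + 0.000546249 = 0.149199
So the posterior for Coin type 3 is 0.0331299 / 0.149199 ≈ 0.222.

0.222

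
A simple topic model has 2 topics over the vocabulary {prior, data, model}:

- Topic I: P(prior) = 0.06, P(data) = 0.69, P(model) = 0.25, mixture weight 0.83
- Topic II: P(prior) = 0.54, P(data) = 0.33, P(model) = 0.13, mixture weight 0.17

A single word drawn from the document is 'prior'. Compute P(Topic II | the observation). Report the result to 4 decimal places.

0.6483

Posterior ∝ prior × likelihood, so P(k | x) ∝ P(Z=k) f_k(x); normalise over all components.
Categorical probabilities:
  f_I = 0.06
  f_II = 0.54
Unnormalised posteriors:
  P(Z=I)·f_I = 0.83 × 0.06 = 0.0498
  P(Z=II)·f_II = 0.17 × 0.54 = 0.0918
Marginal: 0.0498 + 0.0918 = 0.1416
P(Topic II | data) = 0.0918 / 0.1416 ≈ 0.6483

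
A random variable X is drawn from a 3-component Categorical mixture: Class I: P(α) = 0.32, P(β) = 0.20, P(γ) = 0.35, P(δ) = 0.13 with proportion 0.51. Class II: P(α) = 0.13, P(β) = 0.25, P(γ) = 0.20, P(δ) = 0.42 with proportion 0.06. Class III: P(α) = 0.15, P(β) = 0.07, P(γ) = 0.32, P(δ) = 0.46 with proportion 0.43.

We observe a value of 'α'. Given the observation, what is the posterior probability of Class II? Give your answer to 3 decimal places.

0.033

P(component k | x) = P(Z=k)·f_k(x) / marginal(x), where marginal(x) = Σ_j P(Z=j)·f_j(x).
Categorical probabilities:
  p_I = 0.32
  p_II = 0.13
  p_III = 0.15
Prior × likelihood for each component:
  P(Z=I)·p_I = 0.51 × 0.32 = 0.1632
  P(Z=II)·p_II = 0.06 × 0.13 = 0.0078
  P(Z=III)·p_III = 0.43 × 0.15 = 0.0645
Evidence: 0.1632 + 0.0078 + 0.0645 = 0.2355
P(Class II | the observation) = 0.0078 / 0.2355 ≈ 0.033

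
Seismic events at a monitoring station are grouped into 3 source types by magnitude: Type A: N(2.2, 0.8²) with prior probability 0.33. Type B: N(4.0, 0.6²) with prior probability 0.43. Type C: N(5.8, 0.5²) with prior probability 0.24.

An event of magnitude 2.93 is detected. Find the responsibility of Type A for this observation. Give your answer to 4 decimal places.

The responsibility of component k is π_k f_k(x) divided by Σ_j π_j f_j(x).
Evaluate each component's likelihood at the observed value:
  f_A = (1/(0.8·√(2π)))·exp(−(2.93−2.2)²/(2·0.8²)) = 0.498678·exp(-0.41633) = 0.32886
  f_B = (1/(0.6·√(2π)))·exp(−(2.93−4.0)²/(2·0.6²)) = 0.664904·exp(-1.59014) = 0.135572
  f_C = (1/(0.5·√(2π)))·exp(−(2.93−5.8)²/(2·0.5²)) = 0.797885·exp(-16.47380) = 5.59062e-08
Multiply by the mixture weights:
  π_A·f_A = 0.33 × 0.32886 = 0.108524
  π_B·f_B = 0.43 × 0.135572 = 0.058296
  π_C·f_C = 0.24 × 5.59062e-08 = 1.34175e-08
Normaliser: 0.108524 + 0.058296 + 1.34175e-08 = 0.16682
P(Type A | 2.93) ≈ 0.6505

0.6505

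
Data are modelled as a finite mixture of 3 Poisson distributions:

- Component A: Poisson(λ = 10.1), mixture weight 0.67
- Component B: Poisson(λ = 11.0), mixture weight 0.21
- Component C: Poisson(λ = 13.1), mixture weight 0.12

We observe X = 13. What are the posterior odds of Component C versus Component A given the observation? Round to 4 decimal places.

0.2622

Only the two components matter; the odds are (π_i f_i(x)) / (π_j f_j(x)).
Component likelihoods at x = 13:
  L_A = 0.0750798
  L_B = 0.0925945
  L_C = 0.109898
Odds = (0.12/0.67) × (0.109898/0.0750798) = 0.179104 × 1.46375 ≈ 0.2622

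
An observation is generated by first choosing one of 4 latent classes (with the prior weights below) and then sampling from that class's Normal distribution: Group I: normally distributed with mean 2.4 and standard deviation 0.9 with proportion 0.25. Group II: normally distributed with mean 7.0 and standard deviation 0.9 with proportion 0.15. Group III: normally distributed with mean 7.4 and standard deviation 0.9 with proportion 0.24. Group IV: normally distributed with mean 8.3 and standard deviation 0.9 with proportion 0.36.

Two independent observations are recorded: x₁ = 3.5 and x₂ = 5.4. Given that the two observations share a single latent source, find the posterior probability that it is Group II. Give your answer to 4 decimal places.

0.0338

Posterior ∝ prior × likelihood, so P(k | x) ∝ w_k f_k(x); normalise over all components.
Since both observations come from the same component, the likelihood for component k is f_k(x₁)·f_k(x₂).
  p_I = [0.210033] × [0.00171364] = 0.000359921
  p_II = [0.000230489] × [0.0912799] = 2.1039e-05
  p_III = [3.70787e-05] × [0.0375263] = 1.39143e-06
  p_IV = [2.95145e-07] × [0.00246655] = 7.27988e-10
Prior × likelihood for each component:
  w_I·p_I = 0.25 × 0.000359921 = 8.99803e-05
  w_II·p_II = 0.15 × 2.1039e-05 = 3.15585e-06
  w_III·p_III = 0.24 × 1.39143e-06 = 3.33942e-07
  w_IV·p_IV = 0.36 × 7.27988e-10 = 2.62076e-10
Denominator: 8.99803e-05 + 3.15585e-06 + 3.33942e-07 + 2.62076e-10 = 9.34704e-05
P(Group II | x₁,x₂) = 3.15585e-06 / 9.34704e-05 ≈ 0.0338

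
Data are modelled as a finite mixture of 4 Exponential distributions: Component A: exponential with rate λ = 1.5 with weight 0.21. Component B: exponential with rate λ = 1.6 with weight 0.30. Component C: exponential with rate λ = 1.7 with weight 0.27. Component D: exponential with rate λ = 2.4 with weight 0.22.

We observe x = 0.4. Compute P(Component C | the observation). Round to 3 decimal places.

P(component k | x) = P(Z=k)·f_k(x) / marginal(x), where marginal(x) = Σ_j P(Z=j)·f_j(x).
Component likelihoods at x = 0.4:
  L_A = 1.5·e^(−1.5·0.4) = 1.5·e^(−0.6000) = 0.823217
  L_B = 1.6·e^(−1.6·0.4) = 1.6·e^(−0.6400) = 0.843668
  L_C = 1.7·e^(−1.7·0.4) = 1.7·e^(−0.6800) = 0.861249
  L_D = 2.4·e^(−2.4·0.4) = 2.4·e^(−0.9600) = 0.918943
Multiply by the mixture weights:
  P(Z=A)·L_A = 0.21 × 0.823217 = 0.172876
  P(Z=B)·L_B = 0.30 × 0.843668 = 0.2531
  P(Z=C)·L_C = 0.27 × 0.861249 = 0.232537
  P(Z=D)·L_D = 0.22 × 0.918943 = 0.202167
Denominator: 0.172876 + 0.2531 + 0.232537 + 0.202167 = 0.860681
Responsibility of Component C: 0.232537 / 0.860681 ≈ 0.270

0.270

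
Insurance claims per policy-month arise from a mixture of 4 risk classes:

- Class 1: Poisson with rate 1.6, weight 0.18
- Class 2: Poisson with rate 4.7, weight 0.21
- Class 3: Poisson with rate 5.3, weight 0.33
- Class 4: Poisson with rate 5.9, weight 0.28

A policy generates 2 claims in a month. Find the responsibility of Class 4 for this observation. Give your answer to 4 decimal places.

Posterior ∝ prior × likelihood, so P(k | x) ∝ w_k f_k(x); normalise over all components.
Component likelihoods at x = 2 claims:
  f_1 = e^(−1.6)·1.6^2/2! = 0.258428
  f_2 = e^(−4.7)·4.7^2/2! = 0.100457
  f_3 = e^(−5.3)·5.3^2/2! = 0.0701069
  f_4 = e^(−5.9)·5.9^2/2! = 0.04768
Multiply by the mixture weights:
  w_1·f_1 = 0.18 × 0.258428 = 0.046517
  w_2·f_2 = 0.21 × 0.100457 = 0.021096
  w_3·f_3 = 0.33 × 0.0701069 = 0.0231353
  w_4·f_4 = 0.28 × 0.04768 = 0.0133504
Marginal: 0.046517 + 0.021096 + 0.0231353 + 0.0133504 = 0.104099
P(Class 4 | x) ≈ 0.1282

0.1282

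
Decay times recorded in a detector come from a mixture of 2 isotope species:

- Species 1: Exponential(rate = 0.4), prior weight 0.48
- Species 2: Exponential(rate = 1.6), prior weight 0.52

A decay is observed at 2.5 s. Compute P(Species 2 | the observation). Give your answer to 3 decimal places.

0.177

Apply Bayes' rule: the posterior for each component is proportional to its prior times its likelihood at x.
Component likelihoods at x = 2.5 s:
  L_1 = 0.147152
  L_2 = 0.029305
Multiply by the mixture weights:
  π_1·L_1 = 0.48 × 0.147152 = 0.0706329
  π_2·L_2 = 0.52 × 0.029305 = 0.0152386
Evidence: 0.0706329 + 0.0152386 = 0.0858715
So the posterior for Species 2 is 0.0152386 / 0.0858715 ≈ 0.177.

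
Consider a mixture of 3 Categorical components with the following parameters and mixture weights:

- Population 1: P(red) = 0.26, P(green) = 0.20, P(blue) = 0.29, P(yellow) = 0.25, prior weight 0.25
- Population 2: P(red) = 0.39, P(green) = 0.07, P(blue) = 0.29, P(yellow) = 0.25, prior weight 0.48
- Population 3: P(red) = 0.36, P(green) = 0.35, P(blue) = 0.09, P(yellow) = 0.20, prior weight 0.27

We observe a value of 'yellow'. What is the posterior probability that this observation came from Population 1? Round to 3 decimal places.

0.264

P(component k | x) = P(Z=k)·f_k(x) / marginal(x), where marginal(x) = Σ_j P(Z=j)·f_j(x).
Evaluate each component's likelihood at the observed value:
  L_1 = 0.25
  L_2 = 0.25
  L_3 = 0.2
Weight by the priors:
  P(Z=1)·L_1 = 0.25 × 0.25 = 0.0625
  P(Z=2)·L_2 = 0.48 × 0.25 = 0.12
  P(Z=3)·L_3 = 0.27 × 0.2 = 0.054
Denominator: 0.0625 + 0.12 + 0.054 = 0.2365
P(Population 1 | 'yellow') ≈ 0.264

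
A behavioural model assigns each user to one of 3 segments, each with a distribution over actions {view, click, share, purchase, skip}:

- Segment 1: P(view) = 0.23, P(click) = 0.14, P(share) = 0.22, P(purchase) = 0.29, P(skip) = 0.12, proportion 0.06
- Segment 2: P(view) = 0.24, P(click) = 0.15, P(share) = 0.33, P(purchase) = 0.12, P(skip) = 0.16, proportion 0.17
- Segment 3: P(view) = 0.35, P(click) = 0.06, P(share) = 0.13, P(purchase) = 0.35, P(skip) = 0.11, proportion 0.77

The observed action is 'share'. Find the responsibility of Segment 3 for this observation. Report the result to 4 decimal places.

0.5909

By Bayes' theorem, P(k | x) = w_k f_k(x) / Σ_j w_j f_j(x).
Component likelihoods at x = 'share':
  f_1 = P(share | comp) = 0.22
  f_2 = P(share | comp) = 0.33
  f_3 = P(share | comp) = 0.13
Weight by the priors:
  w_1·f_1 = 0.06 × 0.22 = 0.0132
  w_2·f_2 = 0.17 × 0.33 = 0.0561
  w_3·f_3 = 0.77 × 0.13 = 0.1001
Evidence: 0.0132 + 0.0561 + 0.1001 = 0.1694
Responsibility of Segment 3: 0.1001 / 0.1694 ≈ 0.5909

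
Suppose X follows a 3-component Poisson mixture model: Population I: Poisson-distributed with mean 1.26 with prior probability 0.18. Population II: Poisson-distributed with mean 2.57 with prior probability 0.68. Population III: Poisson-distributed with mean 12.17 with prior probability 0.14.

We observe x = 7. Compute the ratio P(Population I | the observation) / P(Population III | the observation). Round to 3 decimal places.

0.009

Only the two components matter; the odds are (P(Z=i) f_i(x)) / (P(Z=j) f_j(x)).
Poisson probabilities:
  p_I = e^(−1.26)·1.26^7/7! = 0.000283761
  p_II = e^(−2.57)·2.57^7/7! = 0.0112451
  p_III = e^(−12.17)·12.17^7/7! = 0.0406668
Odds = (0.18/0.14) × (0.000283761/0.0406668) = 1.28571 × 0.0069777 ≈ 0.009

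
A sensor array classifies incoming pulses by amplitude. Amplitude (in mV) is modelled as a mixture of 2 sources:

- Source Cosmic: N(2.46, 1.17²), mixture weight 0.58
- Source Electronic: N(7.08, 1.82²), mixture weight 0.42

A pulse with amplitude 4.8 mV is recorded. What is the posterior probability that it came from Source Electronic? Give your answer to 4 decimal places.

Posterior ∝ prior × likelihood, so P(k | x) ∝ π_k f_k(x); normalise over all components.
Normal densities:
  f_Cosmic = (1/(1.17·√(2π)))·exp(−(4.8−2.46)²/(2·1.17²)) = 0.340976·exp(-2.00000) = 0.0461461
  f_Electronic = (1/(1.82·√(2π)))·exp(−(4.8−7.08)²/(2·1.82²)) = 0.219199·exp(-0.78469) = 0.100012
Multiply by the mixture weights:
  π_Cosmic·f_Cosmic = 0.58 × 0.0461461 = 0.0267648
  π_Electronic·f_Electronic = 0.42 × 0.100012 = 0.0420051
Normaliser: 0.0267648 + 0.0420051 = 0.0687699
P(Source Electronic | the observation) ≈ 0.6108

0.6108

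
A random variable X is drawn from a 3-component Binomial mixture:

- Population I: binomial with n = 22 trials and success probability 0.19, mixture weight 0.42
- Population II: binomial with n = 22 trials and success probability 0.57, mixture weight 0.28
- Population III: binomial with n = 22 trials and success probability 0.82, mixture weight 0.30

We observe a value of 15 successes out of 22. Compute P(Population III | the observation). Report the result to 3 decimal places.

0.361

The responsibility of component k is P(Z=k) f_k(x) divided by Σ_j P(Z=j) f_j(x).
Evaluate each component's likelihood at the observed value:
  f_I = C(22,15)·0.19^15·0.81^7 = 170544·1.51811e-11·0.228768 = 5.92292e-07
  f_II = C(22,15)·0.57^15·0.43^7 = 170544·0.000217833·0.00271819 = 0.100981
  f_III = C(22,15)·0.82^15·0.18^7 = 170544·0.0509575·6.1222e-06 = 0.0532049
Prior × likelihood for each component:
  P(Z=I)·f_I = 0.42 × 5.92292e-07 = 2.48762e-07
  P(Z=II)·f_II = 0.28 × 0.100981 = 0.0282746
  P(Z=III)·f_III = 0.30 × 0.0532049 = 0.0159615
Marginal: 2.48762e-07 + 0.0282746 + 0.0159615 = 0.0442363
P(Population III | the observation) = 0.0159615 / 0.0442363 ≈ 0.361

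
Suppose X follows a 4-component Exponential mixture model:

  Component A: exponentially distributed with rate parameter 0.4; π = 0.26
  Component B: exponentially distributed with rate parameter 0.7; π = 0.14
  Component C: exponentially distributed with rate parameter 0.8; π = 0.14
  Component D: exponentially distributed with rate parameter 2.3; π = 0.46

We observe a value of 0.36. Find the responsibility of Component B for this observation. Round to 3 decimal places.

0.107

P(component k | x) = P(Z=k)·f_k(x) / marginal(x), where marginal(x) = Σ_j P(Z=j)·f_j(x).
Evaluate each component's likelihood at the observed value:
  f_A = 0.4·e^(−0.4·0.36) = 0.4·e^(−0.1440) = 0.346355
  f_B = 0.7·e^(−0.7·0.36) = 0.7·e^(−0.2520) = 0.544071
  f_C = 0.8·e^(−0.8·0.36) = 0.8·e^(−0.2880) = 0.599809
  f_D = 2.3·e^(−2.3·0.36) = 2.3·e^(−0.8280) = 1.00492
Unnormalised posteriors:
  P(Z=A)·f_A = 0.26 × 0.346355 = 0.0900523
  P(Z=B)·f_B = 0.14 × 0.544071 = 0.07617
  P(Z=C)·f_C = 0.14 × 0.599809 = 0.0839733
  P(Z=D)·f_D = 0.46 × 1.00492 = 0.462264
Marginal: 0.0900523 + 0.07617 + 0.0839733 + 0.462264 = 0.712459
So the posterior for Component B is 0.07617 / 0.712459 ≈ 0.107.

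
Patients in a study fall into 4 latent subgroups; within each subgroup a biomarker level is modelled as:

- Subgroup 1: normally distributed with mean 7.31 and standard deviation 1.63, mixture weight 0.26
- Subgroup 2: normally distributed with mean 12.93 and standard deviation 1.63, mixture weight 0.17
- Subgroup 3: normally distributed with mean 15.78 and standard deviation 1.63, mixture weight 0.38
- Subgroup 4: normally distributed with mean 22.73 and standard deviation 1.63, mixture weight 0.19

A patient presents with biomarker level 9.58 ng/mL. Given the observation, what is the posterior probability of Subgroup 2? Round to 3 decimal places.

0.172

By Bayes' theorem, P(k | x) = π_k f_k(x) / Σ_j π_j f_j(x).
Component likelihoods at x = 9.58 ng/mL:
  f_1 = (1/(1.63·√(2π)))·exp(−(9.58−7.31)²/(2·1.63²)) = 0.244750·exp(-0.96972) = 0.0928065
  f_2 = (1/(1.63·√(2π)))·exp(−(9.58−12.93)²/(2·1.63²)) = 0.244750·exp(-2.11195) = 0.0296151
  f_3 = (1/(1.63·√(2π)))·exp(−(9.58−15.78)²/(2·1.63²)) = 0.244750·exp(-7.23399) = 0.000176619
  f_4 = (1/(1.63·√(2π)))·exp(−(9.58−22.73)²/(2·1.63²)) = 0.244750·exp(-32.54215) = 1.80237e-15
Prior × likelihood for each component:
  π_1·f_1 = 0.26 × 0.0928065 = 0.0241297
  π_2·f_2 = 0.17 × 0.0296151 = 0.00503456
  π_3·f_3 = 0.38 × 0.000176619 = 6.71154e-05
  π_4·f_4 = 0.19 × 1.80237e-15 = 3.42451e-16
Denominator: 0.0241297 + 0.00503456 + 6.71154e-05 + 3.42451e-16 = 0.0292314
P(Subgroup 2 | 9.58 ng/mL) ≈ 0.172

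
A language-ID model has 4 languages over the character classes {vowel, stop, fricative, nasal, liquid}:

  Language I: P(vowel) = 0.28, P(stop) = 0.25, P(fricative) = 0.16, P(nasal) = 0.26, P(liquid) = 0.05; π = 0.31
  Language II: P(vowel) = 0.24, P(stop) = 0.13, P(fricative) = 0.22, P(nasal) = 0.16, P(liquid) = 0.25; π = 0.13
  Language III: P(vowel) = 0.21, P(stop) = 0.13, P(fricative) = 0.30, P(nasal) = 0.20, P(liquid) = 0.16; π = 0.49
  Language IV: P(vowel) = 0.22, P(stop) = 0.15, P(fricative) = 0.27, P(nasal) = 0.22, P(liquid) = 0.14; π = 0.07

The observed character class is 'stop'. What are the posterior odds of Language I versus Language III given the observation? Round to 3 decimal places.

Only the two components matter; the odds are (π_i f_i(x)) / (π_j f_j(x)).
Evaluate each component's likelihood at the observed value:
  L_I = P(stop | comp) = 0.25
  L_II = P(stop | comp) = 0.13
  L_III = P(stop | comp) = 0.13
  L_IV = P(stop | comp) = 0.15
Odds = (0.31/0.49) × (0.25/0.13) = 0.632653 × 1.92308 ≈ 1.217

1.217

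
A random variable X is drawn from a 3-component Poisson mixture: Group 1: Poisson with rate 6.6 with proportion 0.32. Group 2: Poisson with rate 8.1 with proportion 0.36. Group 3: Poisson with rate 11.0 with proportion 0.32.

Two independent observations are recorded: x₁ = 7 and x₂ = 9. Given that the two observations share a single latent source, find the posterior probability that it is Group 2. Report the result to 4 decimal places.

0.4916

P(component k | x) = π_k·f_k(x) / marginal(x), where marginal(x) = Σ_j π_j·f_j(x).
Since both observations come from the same component, the likelihood for component k is f_k(x₁)·f_k(x₂).
  p_1 = [e^(−6.6)·6.6^7/7! = 0.147243] × [0.0890818] = 0.0131166
  p_2 = [e^(−8.1)·8.1^7/7! = 0.137778] × [0.12555] = 0.017298
  p_3 = [e^(−11.0)·11.0^7/7! = 0.0645772] × [0.108526] = 0.00700827
Multiply by the mixture weights:
  π_1·p_1 = 0.32 × 0.0131166 = 0.00419732
  π_2·p_2 = 0.36 × 0.017298 = 0.00622728
  π_3·p_3 = 0.32 × 0.00700827 = 0.00224265
Normaliser: 0.00419732 + 0.00622728 + 0.00224265 = 0.0126673
Responsibility of Group 2: 0.00622728 / 0.0126673 ≈ 0.4916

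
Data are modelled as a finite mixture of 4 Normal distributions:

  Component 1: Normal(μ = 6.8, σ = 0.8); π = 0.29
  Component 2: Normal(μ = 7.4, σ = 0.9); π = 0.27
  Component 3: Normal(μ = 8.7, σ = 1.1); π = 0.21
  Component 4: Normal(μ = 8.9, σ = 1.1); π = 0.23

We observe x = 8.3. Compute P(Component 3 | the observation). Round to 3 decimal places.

0.296

P(component k | x) = P(Z=k)·f_k(x) / marginal(x), where marginal(x) = Σ_j P(Z=j)·f_j(x).
Component likelihoods at x = 8.3:
  p_1 = 0.0859828
  p_2 = 0.268856
  p_3 = 0.339472
  p_4 = 0.312544
Prior × likelihood for each component:
  P(Z=1)·p_1 = 0.29 × 0.0859828 = 0.024935
  P(Z=2)·p_2 = 0.27 × 0.268856 = 0.0725912
  P(Z=3)·p_3 = 0.21 × 0.339472 = 0.0712891
  P(Z=4)·p_4 = 0.23 × 0.312544 = 0.0718852
Denominator: 0.024935 + 0.0725912 + 0.0712891 + 0.0718852 = 0.240701
P(Component 3 | x) ≈ 0.296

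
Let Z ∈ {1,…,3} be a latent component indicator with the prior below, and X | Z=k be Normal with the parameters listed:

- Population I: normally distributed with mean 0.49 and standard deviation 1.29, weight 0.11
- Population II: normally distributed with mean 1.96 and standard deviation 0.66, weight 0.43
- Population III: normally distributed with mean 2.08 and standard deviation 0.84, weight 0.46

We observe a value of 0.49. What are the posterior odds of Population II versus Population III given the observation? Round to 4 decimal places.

Posterior odds = (π_i f_i(x)) / (π_j f_j(x)); the normalising sum cancels.
Component likelihoods at x = 0.49:
  p_I = (1/(1.29·√(2π)))·exp(−(0.49−0.49)²/(2·1.29²)) = 0.309258·exp(-0.00000) = 0.309258
  p_II = (1/(0.66·√(2π)))·exp(−(0.49−1.96)²/(2·0.66²)) = 0.604458·exp(-2.48037) = 0.0506004
  p_III = (1/(0.84·√(2π)))·exp(−(0.49−2.08)²/(2·0.84²)) = 0.474931·exp(-1.79145) = 0.0791794
0.0217582 / 0.0364225 ≈ 0.5974

0.5974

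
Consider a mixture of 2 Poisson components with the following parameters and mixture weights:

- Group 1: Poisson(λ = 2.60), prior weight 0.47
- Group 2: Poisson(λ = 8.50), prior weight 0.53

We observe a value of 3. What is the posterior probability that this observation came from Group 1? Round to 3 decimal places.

By Bayes' theorem, P(k | x) = π_k f_k(x) / Σ_j π_j f_j(x).
Evaluate each component's likelihood at the observed value:
  p_1 = 0.217572
  p_2 = 0.0208258
Prior × likelihood for each component:
  π_1·p_1 = 0.47 × 0.217572 = 0.102259
  π_2·p_2 = 0.53 × 0.0208258 = 0.0110377
Denominator: 0.102259 + 0.0110377 = 0.113297
Responsibility of Group 1: 0.102259 / 0.113297 ≈ 0.903

0.903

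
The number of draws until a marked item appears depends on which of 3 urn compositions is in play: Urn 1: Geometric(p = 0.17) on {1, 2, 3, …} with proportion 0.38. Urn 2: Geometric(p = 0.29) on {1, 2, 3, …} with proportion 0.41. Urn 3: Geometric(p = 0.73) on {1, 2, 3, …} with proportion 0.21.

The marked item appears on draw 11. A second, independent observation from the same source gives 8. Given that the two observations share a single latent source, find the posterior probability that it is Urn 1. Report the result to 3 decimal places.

The responsibility of component k is w_k f_k(x) divided by Σ_j w_j f_j(x).
Since both observations come from the same component, the likelihood for component k is f_k(x₁)·f_k(x₂).
  f_1 = [0.17·(1−0.17)^10 = 0.17·0.15516 = 0.0263773] × [0.0461313] = 0.00121682
  f_2 = [0.29·(1−0.29)^10 = 0.29·0.0325524 = 0.00944021] × [0.0263758] = 0.000248993
  f_3 = [0.73·(1−0.73)^10 = 0.73·2.05891e-06 = 1.50301e-06] × [7.63606e-05] = 1.1477e-10
Multiply by the mixture weights:
  w_1·f_1 = 0.38 × 0.00121682 = 0.000462391
  w_2·f_2 = 0.41 × 0.000248993 = 0.000102087
  w_3·f_3 = 0.21 × 1.1477e-10 = 2.41018e-11
Evidence: 0.000462391 + 0.000102087 + 2.41018e-11 = 0.000564478
P(Urn 1 | data) = 0.000462391 / 0.000564478 ≈ 0.819

0.819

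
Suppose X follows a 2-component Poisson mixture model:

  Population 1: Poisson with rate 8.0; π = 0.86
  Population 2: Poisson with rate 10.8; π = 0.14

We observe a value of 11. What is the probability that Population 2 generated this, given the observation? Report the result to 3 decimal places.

By Bayes' theorem, P(k | x) = π_k f_k(x) / Σ_j π_j f_j(x).
Evaluate each component's likelihood at the observed value:
  f_1 = 0.0721902
  f_2 = 0.119159
Multiply by the mixture weights:
  π_1·f_1 = 0.86 × 0.0721902 = 0.0620836
  π_2·f_2 = 0.14 × 0.119159 = 0.0166822
Sum: 0.0620836 + 0.0166822 = 0.0787658
P(Population 2 | data) = 0.0166822 / 0.0787658 ≈ 0.212

0.212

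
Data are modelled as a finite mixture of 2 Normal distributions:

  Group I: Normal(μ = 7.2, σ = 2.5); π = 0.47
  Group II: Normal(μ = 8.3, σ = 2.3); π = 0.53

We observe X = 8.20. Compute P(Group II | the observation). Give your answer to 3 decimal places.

0.570

Posterior ∝ prior × likelihood, so P(k | x) ∝ π_k f_k(x); normalise over all components.
Component likelihoods at x = 8.20:
  f_I = (1/(2.5·√(2π)))·exp(−(8.20−7.2)²/(2·2.5²)) = 0.159577·exp(-0.08000) = 0.147308
  f_II = (1/(2.3·√(2π)))·exp(−(8.20−8.3)²/(2·2.3²)) = 0.173453·exp(-0.00095) = 0.173289
Multiply by the mixture weights:
  π_I·f_I = 0.47 × 0.147308 = 0.0692348
  π_II·f_II = 0.53 × 0.173289 = 0.0918433
Denominator: 0.0692348 + 0.0918433 = 0.161078
So the posterior for Group II is 0.0918433 / 0.161078 ≈ 0.570.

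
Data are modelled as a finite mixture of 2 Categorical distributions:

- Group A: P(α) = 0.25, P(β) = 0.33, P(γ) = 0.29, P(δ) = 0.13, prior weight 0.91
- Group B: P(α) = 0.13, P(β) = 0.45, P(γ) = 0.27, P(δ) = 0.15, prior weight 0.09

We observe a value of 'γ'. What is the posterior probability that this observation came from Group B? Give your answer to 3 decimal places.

Apply Bayes' rule: the posterior for each component is proportional to its prior times its likelihood at x.
Categorical probabilities:
  L_A = P(γ | comp) = 0.29
  L_B = P(γ | comp) = 0.27
Multiply by the mixture weights:
  w_A·L_A = 0.91 × 0.29 = 0.2639
  w_B·L_B = 0.09 × 0.27 = 0.0243
Denominator: 0.2639 + 0.0243 = 0.2882
P(Group B | data) ≈ 0.084

0.084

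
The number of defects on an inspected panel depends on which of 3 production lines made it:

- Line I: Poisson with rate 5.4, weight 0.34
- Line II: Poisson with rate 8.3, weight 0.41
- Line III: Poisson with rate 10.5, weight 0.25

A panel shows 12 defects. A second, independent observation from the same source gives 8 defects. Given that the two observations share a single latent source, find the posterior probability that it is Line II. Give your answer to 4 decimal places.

Apply Bayes' rule: the posterior for each component is proportional to its prior times its likelihood at x.
Since both observations come from the same component, the likelihood for component k is f_k(x₁)·f_k(x₂).
  f_I = [0.00579693] × [0.0809915] = 0.000469502
  f_II = [0.0554569] × [0.138823] = 0.00769867
  f_III = [0.103239] × [0.100902] = 0.010417
Prior × likelihood for each component:
  π_I·f_I = 0.34 × 0.000469502 = 0.000159631
  π_II·f_II = 0.41 × 0.00769867 = 0.00315646
  π_III·f_III = 0.25 × 0.010417 = 0.00260426
Sum: 0.000159631 + 0.00315646 + 0.00260426 = 0.00592035
So the posterior for Line II is 0.00315646 / 0.00592035 ≈ 0.5332.

0.5332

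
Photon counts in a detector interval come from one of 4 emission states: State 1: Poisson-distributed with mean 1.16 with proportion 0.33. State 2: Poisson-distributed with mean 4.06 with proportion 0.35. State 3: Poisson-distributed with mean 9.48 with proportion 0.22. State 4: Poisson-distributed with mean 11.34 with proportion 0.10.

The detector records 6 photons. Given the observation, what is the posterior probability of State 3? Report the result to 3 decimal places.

0.290

Posterior ∝ prior × likelihood, so P(k | x) ∝ π_k f_k(x); normalise over all components.
Poisson probabilities:
  L_1 = 0.0010608
  L_2 = 0.107297
  L_3 = 0.076985
  L_4 = 0.0351113
Multiply by the mixture weights:
  π_1·L_1 = 0.33 × 0.0010608 = 0.000350064
  π_2·L_2 = 0.35 × 0.107297 = 0.037554
  π_3·L_3 = 0.22 × 0.076985 = 0.0169367
  π_4·L_4 = 0.10 × 0.0351113 = 0.00351113
Sum: 0.000350064 + 0.037554 + 0.0169367 + 0.00351113 = 0.0583519
P(State 3 | data) = 0.0169367 / 0.0583519 ≈ 0.290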